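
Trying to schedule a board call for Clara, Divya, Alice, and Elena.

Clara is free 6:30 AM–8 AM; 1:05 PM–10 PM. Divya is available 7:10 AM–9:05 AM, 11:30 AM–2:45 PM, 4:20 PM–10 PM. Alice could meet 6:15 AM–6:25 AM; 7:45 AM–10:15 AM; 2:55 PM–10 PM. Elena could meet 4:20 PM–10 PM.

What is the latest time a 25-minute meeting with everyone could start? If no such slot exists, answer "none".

21:35

Clara ∩ Divya: 07:10-08:00, 13:05-14:45, 16:20-22:00.
Clara ∩ Divya ∩ Alice: 07:45-08:00, 16:20-22:00.
Clara ∩ Divya ∩ Alice ∩ Elena: 16:20-22:00.
Those are the intersection windows.
The last common window of at least 25 minutes is 16:20-22:00; a 25-minute meeting can start as late as 21:35 and still end by 22:00.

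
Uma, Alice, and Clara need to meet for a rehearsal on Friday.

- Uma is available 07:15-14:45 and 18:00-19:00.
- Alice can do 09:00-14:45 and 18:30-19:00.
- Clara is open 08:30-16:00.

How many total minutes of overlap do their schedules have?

345

Uma ∩ Alice: 09:00-14:45, 18:30-19:00.
Uma ∩ Alice ∩ Clara: 09:00-14:45.
That's a single block of 345 minutes.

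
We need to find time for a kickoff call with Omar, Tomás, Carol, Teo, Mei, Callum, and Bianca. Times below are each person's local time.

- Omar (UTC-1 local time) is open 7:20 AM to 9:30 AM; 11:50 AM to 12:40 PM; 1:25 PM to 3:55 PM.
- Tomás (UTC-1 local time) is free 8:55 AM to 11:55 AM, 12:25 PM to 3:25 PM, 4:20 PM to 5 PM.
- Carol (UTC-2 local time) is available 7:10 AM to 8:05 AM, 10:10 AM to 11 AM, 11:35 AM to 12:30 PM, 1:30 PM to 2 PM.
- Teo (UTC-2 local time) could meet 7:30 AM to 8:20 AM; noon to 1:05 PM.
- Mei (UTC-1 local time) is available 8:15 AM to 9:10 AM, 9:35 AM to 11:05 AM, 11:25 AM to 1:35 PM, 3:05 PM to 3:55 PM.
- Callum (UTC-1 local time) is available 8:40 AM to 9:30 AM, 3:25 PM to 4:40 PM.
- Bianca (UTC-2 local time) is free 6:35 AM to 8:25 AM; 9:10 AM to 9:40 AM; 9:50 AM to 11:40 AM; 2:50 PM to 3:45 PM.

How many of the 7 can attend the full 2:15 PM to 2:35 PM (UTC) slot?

Omar in UTC: 08:20-10:30, 12:50-13:40, 14:25-16:55 (add 1h to convert from UTC-1).
Tomás in UTC: 09:55-12:55, 13:25-16:25, 17:20-18:00 (add 1h to convert from UTC-1).
Carol in UTC: 09:10-10:05, 12:10-13:00, 13:35-14:30, 15:30-16:00 (add 2h to convert from UTC-2).
Teo in UTC: 09:30-10:20, 14:00-15:05 (add 2h to convert from UTC-2).
Mei in UTC: 09:15-10:10, 10:35-12:05, 12:25-14:35, 16:05-16:55 (add 1h to convert from UTC-1).
Callum in UTC: 09:40-10:30, 16:25-17:40 (add 1h to convert from UTC-1).
Bianca in UTC: 08:35-10:25, 11:10-11:40, 11:50-13:40, 16:50-17:45 (add 2h to convert from UTC-2).
Tomás, Teo, and Mei can make the full 14:15-14:35 slot — that's 3.

3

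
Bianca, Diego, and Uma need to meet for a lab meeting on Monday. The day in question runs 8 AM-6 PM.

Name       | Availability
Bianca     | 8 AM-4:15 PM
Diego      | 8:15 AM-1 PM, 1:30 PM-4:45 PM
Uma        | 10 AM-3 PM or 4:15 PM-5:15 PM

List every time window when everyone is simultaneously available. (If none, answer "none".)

Bianca ∩ Diego: 08:15-13:00, 13:30-16:15.
Bianca ∩ Diego ∩ Uma: 10:00-13:00, 13:30-15:00.
So the common availability across everyone is 10:00-13:00, 13:30-15:00.

10:00-13:00, 13:30-15:00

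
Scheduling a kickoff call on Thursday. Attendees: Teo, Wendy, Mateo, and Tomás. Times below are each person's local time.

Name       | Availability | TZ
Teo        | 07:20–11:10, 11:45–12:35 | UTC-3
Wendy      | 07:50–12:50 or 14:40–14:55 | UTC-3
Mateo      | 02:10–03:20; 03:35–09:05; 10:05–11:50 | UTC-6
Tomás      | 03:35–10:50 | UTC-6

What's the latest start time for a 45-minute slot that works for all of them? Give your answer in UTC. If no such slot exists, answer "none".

13:25

Teo in UTC: 10:20-14:10, 14:45-15:35 (add 3h to convert from UTC-3).
Wendy in UTC: 10:50-15:50, 17:40-17:55 (add 3h to convert from UTC-3).
Mateo in UTC: 08:10-09:20, 09:35-15:05, 16:05-17:50 (add 6h to convert from UTC-6).
Tomás in UTC: 09:35-16:50 (add 6h to convert from UTC-6).
Teo ∩ Wendy: 10:50-14:10, 14:45-15:35.
Teo ∩ Wendy ∩ Mateo: 10:50-14:10, 14:45-15:05.
Teo ∩ Wendy ∩ Mateo ∩ Tomás: 10:50-14:10, 14:45-15:05.
The last common window of at least 45 minutes is 10:50-14:10; a 45-minute meeting can start as late as 13:25 and still end by 14:10.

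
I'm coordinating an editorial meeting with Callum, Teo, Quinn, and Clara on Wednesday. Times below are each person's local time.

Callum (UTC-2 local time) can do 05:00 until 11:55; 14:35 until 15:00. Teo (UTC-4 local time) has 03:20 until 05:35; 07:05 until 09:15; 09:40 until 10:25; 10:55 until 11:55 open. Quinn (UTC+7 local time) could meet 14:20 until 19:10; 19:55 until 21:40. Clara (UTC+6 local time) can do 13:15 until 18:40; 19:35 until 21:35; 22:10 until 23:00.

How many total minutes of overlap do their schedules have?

215

Callum in UTC: 07:00-13:55, 16:35-17:00 (add 2h to convert from UTC-2).
Teo in UTC: 07:20-09:35, 11:05-13:15, 13:40-14:25, 14:55-15:55 (add 4h to convert from UTC-4).
Quinn in UTC: 07:20-12:10, 12:55-14:40 (subtract 7h to convert from UTC+7).
Clara in UTC: 07:15-12:40, 13:35-15:35, 16:10-17:00 (subtract 6h to convert from UTC+6).
Callum ∩ Teo: 07:20-09:35, 11:05-13:15, 13:40-13:55.
Callum ∩ Teo ∩ Quinn: 07:20-09:35, 11:05-12:10, 12:55-13:15, 13:40-13:55.
Callum ∩ Teo ∩ Quinn ∩ Clara: 07:20-09:35, 11:05-12:10, 13:40-13:55.
Summing the common windows: 135 + 65 + 15 = 215 minutes.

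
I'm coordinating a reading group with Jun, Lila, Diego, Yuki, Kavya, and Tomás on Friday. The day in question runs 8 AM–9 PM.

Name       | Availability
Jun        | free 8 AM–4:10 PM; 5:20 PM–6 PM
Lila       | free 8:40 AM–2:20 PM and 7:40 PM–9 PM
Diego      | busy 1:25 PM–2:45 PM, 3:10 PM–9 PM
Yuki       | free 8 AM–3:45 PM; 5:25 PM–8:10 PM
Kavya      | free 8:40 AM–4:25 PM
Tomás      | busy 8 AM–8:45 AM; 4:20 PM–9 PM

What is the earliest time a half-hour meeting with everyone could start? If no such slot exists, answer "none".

Jun free: 08:00-16:10, 17:20-18:00.
Lila free: 08:40-14:20, 19:40-21:00.
Diego free: 08:00-13:25, 14:45-15:10 (invert busy blocks within the working day).
Yuki free: 08:00-15:45, 17:25-20:10.
Kavya free: 08:40-16:25.
Tomás free: 08:45-16:20 (invert busy blocks within the working day).
Jun ∩ Lila: 08:40-14:20.
Jun ∩ Lila ∩ Diego: 08:40-13:25.
Jun ∩ Lila ∩ Diego ∩ Yuki: 08:40-13:25.
Jun ∩ Lila ∩ Diego ∩ Yuki ∩ Kavya: 08:40-13:25.
Jun ∩ Lila ∩ Diego ∩ Yuki ∩ Kavya ∩ Tomás: 08:45-13:25.
Those are the intersection windows.
The first common window of at least 30 minutes is 08:45-13:25, so the earliest start is 08:45.

08:45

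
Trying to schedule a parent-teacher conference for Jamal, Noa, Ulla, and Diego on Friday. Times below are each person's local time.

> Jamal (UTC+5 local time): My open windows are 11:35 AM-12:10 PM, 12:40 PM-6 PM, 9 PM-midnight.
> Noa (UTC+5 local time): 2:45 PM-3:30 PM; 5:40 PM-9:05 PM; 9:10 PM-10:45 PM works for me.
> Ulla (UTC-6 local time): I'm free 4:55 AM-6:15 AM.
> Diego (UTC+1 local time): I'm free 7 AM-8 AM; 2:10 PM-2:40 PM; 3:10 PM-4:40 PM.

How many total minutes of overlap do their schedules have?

0

Jamal in UTC: 06:35-07:10, 07:40-13:00, 16:00-19:00 (subtract 5h to convert from UTC+5).
Noa in UTC: 09:45-10:30, 12:40-16:05, 16:10-17:45 (subtract 5h to convert from UTC+5).
Ulla in UTC: 10:55-12:15 (add 6h to convert from UTC-6).
Diego in UTC: 06:00-07:00, 13:10-13:40, 14:10-15:40 (subtract 1h to convert from UTC+1).
Jamal ∩ Noa: 09:45-10:30, 12:40-13:00, 16:00-16:05, 16:10-17:45.
Jamal ∩ Noa ∩ Ulla: ∅.
Jamal ∩ Noa ∩ Ulla ∩ Diego: ∅.
There is no time when everyone is free.
There is no common window, so the total is 0 minutes.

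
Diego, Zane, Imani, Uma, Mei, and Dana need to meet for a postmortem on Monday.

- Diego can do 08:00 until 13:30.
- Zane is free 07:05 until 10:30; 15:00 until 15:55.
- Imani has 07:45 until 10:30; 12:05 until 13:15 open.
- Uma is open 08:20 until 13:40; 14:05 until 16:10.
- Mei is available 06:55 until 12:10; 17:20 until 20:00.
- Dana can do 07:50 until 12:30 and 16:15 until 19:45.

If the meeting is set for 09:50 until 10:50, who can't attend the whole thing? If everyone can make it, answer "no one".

Diego: free for 09:50-10:50. Zane: not fully free for 09:50-10:50. Imani: not fully free for 09:50-10:50. Uma: free for 09:50-10:50. Mei: free for 09:50-10:50. Dana: free for 09:50-10:50.

Imani, Zane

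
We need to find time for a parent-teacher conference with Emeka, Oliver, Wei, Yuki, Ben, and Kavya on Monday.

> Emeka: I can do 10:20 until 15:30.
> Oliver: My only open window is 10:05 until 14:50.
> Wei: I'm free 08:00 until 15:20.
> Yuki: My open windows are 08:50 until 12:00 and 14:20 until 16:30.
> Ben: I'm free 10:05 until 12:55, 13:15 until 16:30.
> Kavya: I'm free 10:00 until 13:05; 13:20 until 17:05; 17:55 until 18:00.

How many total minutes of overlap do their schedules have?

130

Emeka ∩ Oliver: 10:20-14:50.
Emeka ∩ Oliver ∩ Wei: 10:20-14:50.
Emeka ∩ Oliver ∩ Wei ∩ Yuki: 10:20-12:00, 14:20-14:50.
Emeka ∩ Oliver ∩ Wei ∩ Yuki ∩ Ben: 10:20-12:00, 14:20-14:50.
Emeka ∩ Oliver ∩ Wei ∩ Yuki ∩ Ben ∩ Kavya: 10:20-12:00, 14:20-14:50.
So the common availability across everyone is 10:20-12:00, 14:20-14:50.
Summing the common windows: 100 + 30 = 130 minutes.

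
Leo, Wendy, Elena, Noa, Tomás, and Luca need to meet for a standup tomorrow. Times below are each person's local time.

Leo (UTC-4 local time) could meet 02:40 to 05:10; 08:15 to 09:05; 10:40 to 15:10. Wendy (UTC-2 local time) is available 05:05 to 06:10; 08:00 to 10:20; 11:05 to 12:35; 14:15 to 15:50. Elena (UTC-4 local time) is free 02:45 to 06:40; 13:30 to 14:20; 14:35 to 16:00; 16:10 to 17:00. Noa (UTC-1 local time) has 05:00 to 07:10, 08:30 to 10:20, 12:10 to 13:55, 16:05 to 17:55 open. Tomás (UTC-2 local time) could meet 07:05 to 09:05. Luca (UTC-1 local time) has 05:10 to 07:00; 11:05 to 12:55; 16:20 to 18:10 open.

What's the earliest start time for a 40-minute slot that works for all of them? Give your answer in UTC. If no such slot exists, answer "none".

Leo in UTC: 06:40-09:10, 12:15-13:05, 14:40-19:10 (add 4h to convert from UTC-4).
Wendy in UTC: 07:05-08:10, 10:00-12:20, 13:05-14:35, 16:15-17:50 (add 2h to convert from UTC-2).
Elena in UTC: 06:45-10:40, 17:30-18:20, 18:35-20:00, 20:10-21:00 (add 4h to convert from UTC-4).
Noa in UTC: 06:00-08:10, 09:30-11:20, 13:10-14:55, 17:05-18:55 (add 1h to convert from UTC-1).
Tomás in UTC: 09:05-11:05 (add 2h to convert from UTC-2).
Luca in UTC: 06:10-08:00, 12:05-13:55, 17:20-19:10 (add 1h to convert from UTC-1).
Leo ∩ Wendy: 07:05-08:10, 12:15-12:20, 16:15-17:50.
Leo ∩ Wendy ∩ Elena: 07:05-08:10, 17:30-17:50.
Leo ∩ Wendy ∩ Elena ∩ Noa: 07:05-08:10, 17:30-17:50.
Leo ∩ Wendy ∩ Elena ∩ Noa ∩ Tomás: ∅.
Leo ∩ Wendy ∩ Elena ∩ Noa ∩ Tomás ∩ Luca: ∅.
There is no time when everyone is free.
No common window is at least 40 minutes long.

none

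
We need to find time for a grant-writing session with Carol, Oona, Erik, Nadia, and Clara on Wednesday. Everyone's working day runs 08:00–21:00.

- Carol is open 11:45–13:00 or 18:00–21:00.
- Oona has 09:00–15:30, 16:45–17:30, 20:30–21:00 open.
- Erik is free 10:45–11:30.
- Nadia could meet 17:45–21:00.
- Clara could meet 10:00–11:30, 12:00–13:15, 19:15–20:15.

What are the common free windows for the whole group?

none

Carol ∩ Oona: 11:45-13:00, 20:30-21:00.
Carol ∩ Oona ∩ Erik: ∅.
Carol ∩ Oona ∩ Erik ∩ Nadia: ∅.
Carol ∩ Oona ∩ Erik ∩ Nadia ∩ Clara: ∅.
There is no time when everyone is free.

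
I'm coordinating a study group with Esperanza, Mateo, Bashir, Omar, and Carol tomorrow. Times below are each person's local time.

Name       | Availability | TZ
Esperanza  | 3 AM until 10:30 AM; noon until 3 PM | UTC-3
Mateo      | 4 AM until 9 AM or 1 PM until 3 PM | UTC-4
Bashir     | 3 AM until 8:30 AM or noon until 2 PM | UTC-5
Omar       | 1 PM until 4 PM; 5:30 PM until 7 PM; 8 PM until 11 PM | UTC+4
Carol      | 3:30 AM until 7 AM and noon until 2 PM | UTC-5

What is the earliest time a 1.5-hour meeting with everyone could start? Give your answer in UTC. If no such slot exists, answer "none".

09:00

Esperanza in UTC: 06:00-13:30, 15:00-18:00 (add 3h to convert from UTC-3).
Mateo in UTC: 08:00-13:00, 17:00-19:00 (add 4h to convert from UTC-4).
Bashir in UTC: 08:00-13:30, 17:00-19:00 (add 5h to convert from UTC-5).
Omar in UTC: 09:00-12:00, 13:30-15:00, 16:00-19:00 (subtract 4h to convert from UTC+4).
Carol in UTC: 08:30-12:00, 17:00-19:00 (add 5h to convert from UTC-5).
Esperanza ∩ Mateo: 08:00-13:00, 17:00-18:00.
Esperanza ∩ Mateo ∩ Bashir: 08:00-13:00, 17:00-18:00.
Esperanza ∩ Mateo ∩ Bashir ∩ Omar: 09:00-12:00, 17:00-18:00.
Esperanza ∩ Mateo ∩ Bashir ∩ Omar ∩ Carol: 09:00-12:00, 17:00-18:00.
Those are the intersection windows.
The first common window of at least 90 minutes is 09:00-12:00, so the earliest start is 09:00.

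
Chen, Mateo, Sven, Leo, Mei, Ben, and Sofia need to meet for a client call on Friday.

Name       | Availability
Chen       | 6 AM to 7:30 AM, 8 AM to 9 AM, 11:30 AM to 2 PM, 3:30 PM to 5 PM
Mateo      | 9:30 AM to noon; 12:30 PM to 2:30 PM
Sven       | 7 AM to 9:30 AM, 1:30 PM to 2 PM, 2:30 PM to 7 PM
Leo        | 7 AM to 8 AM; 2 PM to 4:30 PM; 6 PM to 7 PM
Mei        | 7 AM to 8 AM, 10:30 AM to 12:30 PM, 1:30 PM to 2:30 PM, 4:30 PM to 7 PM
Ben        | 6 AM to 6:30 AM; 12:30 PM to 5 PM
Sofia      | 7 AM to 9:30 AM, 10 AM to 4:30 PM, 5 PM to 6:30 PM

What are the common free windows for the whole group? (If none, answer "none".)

none

Chen ∩ Mateo: 11:30-12:00, 12:30-14:00.
Chen ∩ Mateo ∩ Sven: 13:30-14:00.
Chen ∩ Mateo ∩ Sven ∩ Leo: ∅.
Chen ∩ Mateo ∩ Sven ∩ Leo ∩ Mei: ∅.
Chen ∩ Mateo ∩ Sven ∩ Leo ∩ Mei ∩ Ben: ∅.
Chen ∩ Mateo ∩ Sven ∩ Leo ∩ Mei ∩ Ben ∩ Sofia: ∅.
There is no time when everyone is free.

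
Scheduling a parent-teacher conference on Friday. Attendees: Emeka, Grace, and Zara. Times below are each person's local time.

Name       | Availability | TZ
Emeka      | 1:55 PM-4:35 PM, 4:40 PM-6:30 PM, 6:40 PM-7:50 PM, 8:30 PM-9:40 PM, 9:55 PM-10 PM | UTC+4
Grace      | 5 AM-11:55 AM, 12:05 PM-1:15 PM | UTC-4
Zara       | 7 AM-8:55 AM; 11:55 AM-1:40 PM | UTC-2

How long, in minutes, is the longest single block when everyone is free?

60

Emeka in UTC: 09:55-12:35, 12:40-14:30, 14:40-15:50, 16:30-17:40, 17:55-18:00 (subtract 4h to convert from UTC+4).
Grace in UTC: 09:00-15:55, 16:05-17:15 (add 4h to convert from UTC-4).
Zara in UTC: 09:00-10:55, 13:55-15:40 (add 2h to convert from UTC-2).
Emeka ∩ Grace: 09:55-12:35, 12:40-14:30, 14:40-15:50, 16:30-17:15.
Emeka ∩ Grace ∩ Zara: 09:55-10:55, 13:55-14:30, 14:40-15:40.
The longest is 09:55-10:55 at 60 minutes.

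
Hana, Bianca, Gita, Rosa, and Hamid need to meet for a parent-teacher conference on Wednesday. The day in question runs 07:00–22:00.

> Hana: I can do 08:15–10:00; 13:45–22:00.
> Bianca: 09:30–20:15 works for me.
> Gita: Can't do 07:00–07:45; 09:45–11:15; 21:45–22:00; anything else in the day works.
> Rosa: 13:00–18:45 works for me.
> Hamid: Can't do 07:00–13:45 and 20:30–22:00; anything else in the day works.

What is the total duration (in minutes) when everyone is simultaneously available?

Hana free: 08:15-10:00, 13:45-22:00.
Bianca free: 09:30-20:15.
Gita free: 07:45-09:45, 11:15-21:45 (invert busy blocks within the working day).
Rosa free: 13:00-18:45.
Hamid free: 13:45-20:30 (invert busy blocks within the working day).
Hana ∩ Bianca: 09:30-10:00, 13:45-20:15.
Hana ∩ Bianca ∩ Gita: 09:30-09:45, 13:45-20:15.
Hana ∩ Bianca ∩ Gita ∩ Rosa: 13:45-18:45.
Hana ∩ Bianca ∩ Gita ∩ Rosa ∩ Hamid: 13:45-18:45.
So the common availability across everyone is 13:45-18:45.
That's a single block of 300 minutes.

300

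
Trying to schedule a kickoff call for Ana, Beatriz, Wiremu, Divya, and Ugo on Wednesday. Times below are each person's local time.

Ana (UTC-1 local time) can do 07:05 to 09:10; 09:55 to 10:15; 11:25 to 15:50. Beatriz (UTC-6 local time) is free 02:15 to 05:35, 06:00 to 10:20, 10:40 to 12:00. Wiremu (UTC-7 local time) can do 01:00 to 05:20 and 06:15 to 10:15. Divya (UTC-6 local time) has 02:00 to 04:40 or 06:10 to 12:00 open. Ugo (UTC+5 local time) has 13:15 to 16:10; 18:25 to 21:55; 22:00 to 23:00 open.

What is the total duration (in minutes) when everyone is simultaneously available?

300

Ana in UTC: 08:05-10:10, 10:55-11:15, 12:25-16:50 (add 1h to convert from UTC-1).
Beatriz in UTC: 08:15-11:35, 12:00-16:20, 16:40-18:00 (add 6h to convert from UTC-6).
Wiremu in UTC: 08:00-12:20, 13:15-17:15 (add 7h to convert from UTC-7).
Divya in UTC: 08:00-10:40, 12:10-18:00 (add 6h to convert from UTC-6).
Ugo in UTC: 08:15-11:10, 13:25-16:55, 17:00-18:00 (subtract 5h to convert from UTC+5).
Ana ∩ Beatriz: 08:15-10:10, 10:55-11:15, 12:25-16:20, 16:40-16:50.
Ana ∩ Beatriz ∩ Wiremu: 08:15-10:10, 10:55-11:15, 13:15-16:20, 16:40-16:50.
Ana ∩ Beatriz ∩ Wiremu ∩ Divya: 08:15-10:10, 13:15-16:20, 16:40-16:50.
Ana ∩ Beatriz ∩ Wiremu ∩ Divya ∩ Ugo: 08:15-10:10, 13:25-16:20, 16:40-16:50.
So the common availability across everyone is 08:15-10:10, 13:25-16:20, 16:40-16:50.
Summing the common windows: 115 + 175 + 10 = 300 minutes.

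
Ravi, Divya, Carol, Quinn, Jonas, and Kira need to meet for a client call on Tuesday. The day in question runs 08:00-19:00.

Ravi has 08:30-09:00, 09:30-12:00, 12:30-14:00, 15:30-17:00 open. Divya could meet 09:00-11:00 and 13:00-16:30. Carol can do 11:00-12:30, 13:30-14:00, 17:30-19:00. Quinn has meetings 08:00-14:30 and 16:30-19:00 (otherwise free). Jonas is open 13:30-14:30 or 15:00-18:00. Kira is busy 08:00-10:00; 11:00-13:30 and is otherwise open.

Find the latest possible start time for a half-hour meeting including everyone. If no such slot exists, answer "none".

none

Ravi free: 08:30-09:00, 09:30-12:00, 12:30-14:00, 15:30-17:00.
Divya free: 09:00-11:00, 13:00-16:30.
Carol free: 11:00-12:30, 13:30-14:00, 17:30-19:00.
Quinn free: 14:30-16:30 (invert busy blocks within the working day).
Jonas free: 13:30-14:30, 15:00-18:00.
Kira free: 10:00-11:00, 13:30-19:00 (invert busy blocks within the working day).
Ravi ∩ Divya: 09:30-11:00, 13:00-14:00, 15:30-16:30.
Ravi ∩ Divya ∩ Carol: 13:30-14:00.
Ravi ∩ Divya ∩ Carol ∩ Quinn: ∅.
Ravi ∩ Divya ∩ Carol ∩ Quinn ∩ Jonas: ∅.
Ravi ∩ Divya ∩ Carol ∩ Quinn ∩ Jonas ∩ Kira: ∅.
There is no time when everyone is free.
No common window is at least 30 minutes long.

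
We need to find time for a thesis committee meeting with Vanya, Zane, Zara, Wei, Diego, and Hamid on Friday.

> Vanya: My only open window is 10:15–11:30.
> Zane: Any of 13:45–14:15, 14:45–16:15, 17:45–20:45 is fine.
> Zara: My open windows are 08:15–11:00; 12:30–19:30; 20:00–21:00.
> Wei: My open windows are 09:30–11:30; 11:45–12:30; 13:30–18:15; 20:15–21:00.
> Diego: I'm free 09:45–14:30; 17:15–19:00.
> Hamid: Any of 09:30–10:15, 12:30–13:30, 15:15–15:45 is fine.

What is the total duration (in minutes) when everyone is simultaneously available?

0

Vanya ∩ Zane: ∅.
Vanya ∩ Zane ∩ Zara: ∅.
Vanya ∩ Zane ∩ Zara ∩ Wei: ∅.
Vanya ∩ Zane ∩ Zara ∩ Wei ∩ Diego: ∅.
Vanya ∩ Zane ∩ Zara ∩ Wei ∩ Diego ∩ Hamid: ∅.
There is no time when everyone is free.
There is no common window, so the total is 0 minutes.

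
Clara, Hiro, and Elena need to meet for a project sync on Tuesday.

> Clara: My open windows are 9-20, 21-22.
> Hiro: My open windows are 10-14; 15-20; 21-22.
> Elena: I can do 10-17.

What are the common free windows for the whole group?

Clara ∩ Hiro: 10:00-14:00, 15:00-20:00, 21:00-22:00.
Clara ∩ Hiro ∩ Elena: 10:00-14:00, 15:00-17:00.

10:00-14:00, 15:00-17:00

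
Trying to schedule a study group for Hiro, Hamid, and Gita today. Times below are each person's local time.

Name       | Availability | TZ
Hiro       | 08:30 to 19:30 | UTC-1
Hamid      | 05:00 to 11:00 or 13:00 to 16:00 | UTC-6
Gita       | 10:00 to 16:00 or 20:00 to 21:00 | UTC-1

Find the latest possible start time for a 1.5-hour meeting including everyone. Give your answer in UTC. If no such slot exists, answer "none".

Hiro in UTC: 09:30-20:30 (add 1h to convert from UTC-1).
Hamid in UTC: 11:00-17:00, 19:00-22:00 (add 6h to convert from UTC-6).
Gita in UTC: 11:00-17:00, 21:00-22:00 (add 1h to convert from UTC-1).
Hiro ∩ Hamid: 11:00-17:00, 19:00-20:30.
Hiro ∩ Hamid ∩ Gita: 11:00-17:00.
So the common availability across everyone is 11:00-17:00.
The last common window of at least 90 minutes is 11:00-17:00; a 90-minute meeting can start as late as 15:30 and still end by 17:00.

15:30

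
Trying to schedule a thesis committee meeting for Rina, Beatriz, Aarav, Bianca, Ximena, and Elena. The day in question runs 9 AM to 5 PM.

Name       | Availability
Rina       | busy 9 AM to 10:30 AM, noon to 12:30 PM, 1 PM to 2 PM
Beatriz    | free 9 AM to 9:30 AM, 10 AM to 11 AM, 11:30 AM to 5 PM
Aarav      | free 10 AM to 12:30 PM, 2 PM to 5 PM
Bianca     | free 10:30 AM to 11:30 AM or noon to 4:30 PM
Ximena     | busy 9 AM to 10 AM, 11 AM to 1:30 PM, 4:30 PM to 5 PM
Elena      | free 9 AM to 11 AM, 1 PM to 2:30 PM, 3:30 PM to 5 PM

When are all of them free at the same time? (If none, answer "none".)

10:30-11:00, 14:00-14:30, 15:30-16:30

Rina free: 10:30-12:00, 12:30-13:00, 14:00-17:00 (invert busy blocks within the working day).
Beatriz free: 09:00-09:30, 10:00-11:00, 11:30-17:00.
Aarav free: 10:00-12:30, 14:00-17:00.
Bianca free: 10:30-11:30, 12:00-16:30.
Ximena free: 10:00-11:00, 13:30-16:30 (invert busy blocks within the working day).
Elena free: 09:00-11:00, 13:00-14:30, 15:30-17:00.
Rina ∩ Beatriz: 10:30-11:00, 11:30-12:00, 12:30-13:00, 14:00-17:00.
Rina ∩ Beatriz ∩ Aarav: 10:30-11:00, 11:30-12:00, 14:00-17:00.
Rina ∩ Beatriz ∩ Aarav ∩ Bianca: 10:30-11:00, 14:00-16:30.
Rina ∩ Beatriz ∩ Aarav ∩ Bianca ∩ Ximena: 10:30-11:00, 14:00-16:30.
Rina ∩ Beatriz ∩ Aarav ∩ Bianca ∩ Ximena ∩ Elena: 10:30-11:00, 14:00-14:30, 15:30-16:30.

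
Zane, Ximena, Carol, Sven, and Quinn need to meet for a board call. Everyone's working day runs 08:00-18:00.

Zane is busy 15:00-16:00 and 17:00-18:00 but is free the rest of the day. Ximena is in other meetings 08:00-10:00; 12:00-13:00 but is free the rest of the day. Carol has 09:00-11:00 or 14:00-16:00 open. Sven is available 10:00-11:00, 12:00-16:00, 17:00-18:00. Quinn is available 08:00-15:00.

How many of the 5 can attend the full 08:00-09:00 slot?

2

Zane free: 08:00-15:00, 16:00-17:00 (invert busy blocks within the working day).
Ximena free: 10:00-12:00, 13:00-18:00 (invert busy blocks within the working day).
Carol free: 09:00-11:00, 14:00-16:00.
Sven free: 10:00-11:00, 12:00-16:00, 17:00-18:00.
Quinn free: 08:00-15:00.
Zane and Quinn can make the full 08:00-09:00 slot — that's 2.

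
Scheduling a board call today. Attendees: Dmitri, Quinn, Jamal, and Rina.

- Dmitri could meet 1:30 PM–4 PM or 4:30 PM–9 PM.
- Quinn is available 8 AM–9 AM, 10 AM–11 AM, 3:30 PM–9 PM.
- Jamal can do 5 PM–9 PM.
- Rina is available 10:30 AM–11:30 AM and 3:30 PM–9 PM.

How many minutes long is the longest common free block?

Dmitri ∩ Quinn: 15:30-16:00, 16:30-21:00.
Dmitri ∩ Quinn ∩ Jamal: 17:00-21:00.
Dmitri ∩ Quinn ∩ Jamal ∩ Rina: 17:00-21:00.
The longest is 17:00-21:00 at 240 minutes.

240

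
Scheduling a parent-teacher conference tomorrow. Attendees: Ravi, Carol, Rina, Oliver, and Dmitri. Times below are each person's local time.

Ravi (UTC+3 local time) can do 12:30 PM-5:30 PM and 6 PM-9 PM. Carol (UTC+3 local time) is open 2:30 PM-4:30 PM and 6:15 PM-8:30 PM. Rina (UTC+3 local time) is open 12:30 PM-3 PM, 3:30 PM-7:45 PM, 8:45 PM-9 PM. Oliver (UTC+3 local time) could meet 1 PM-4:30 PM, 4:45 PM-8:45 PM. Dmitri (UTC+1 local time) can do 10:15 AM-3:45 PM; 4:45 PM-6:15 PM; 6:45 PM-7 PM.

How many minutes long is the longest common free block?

Ravi in UTC: 09:30-14:30, 15:00-18:00 (subtract 3h to convert from UTC+3).
Carol in UTC: 11:30-13:30, 15:15-17:30 (subtract 3h to convert from UTC+3).
Rina in UTC: 09:30-12:00, 12:30-16:45, 17:45-18:00 (subtract 3h to convert from UTC+3).
Oliver in UTC: 10:00-13:30, 13:45-17:45 (subtract 3h to convert from UTC+3).
Dmitri in UTC: 09:15-14:45, 15:45-17:15, 17:45-18:00 (subtract 1h to convert from UTC+1).
Ravi ∩ Carol: 11:30-13:30, 15:15-17:30.
Ravi ∩ Carol ∩ Rina: 11:30-12:00, 12:30-13:30, 15:15-16:45.
Ravi ∩ Carol ∩ Rina ∩ Oliver: 11:30-12:00, 12:30-13:30, 15:15-16:45.
Ravi ∩ Carol ∩ Rina ∩ Oliver ∩ Dmitri: 11:30-12:00, 12:30-13:30, 15:45-16:45.
The longest is 12:30-13:30 at 60 minutes.

60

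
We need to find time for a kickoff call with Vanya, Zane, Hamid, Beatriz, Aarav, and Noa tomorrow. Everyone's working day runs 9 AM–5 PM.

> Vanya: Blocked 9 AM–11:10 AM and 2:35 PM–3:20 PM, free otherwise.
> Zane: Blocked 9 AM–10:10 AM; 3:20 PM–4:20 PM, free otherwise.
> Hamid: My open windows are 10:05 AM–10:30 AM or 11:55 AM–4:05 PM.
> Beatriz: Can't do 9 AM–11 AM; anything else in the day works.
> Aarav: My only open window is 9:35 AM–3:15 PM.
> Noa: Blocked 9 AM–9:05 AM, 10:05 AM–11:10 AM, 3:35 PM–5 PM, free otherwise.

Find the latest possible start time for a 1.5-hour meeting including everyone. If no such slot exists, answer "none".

13:05

Vanya free: 11:10-14:35, 15:20-17:00 (invert busy blocks within the working day).
Zane free: 10:10-15:20, 16:20-17:00 (invert busy blocks within the working day).
Hamid free: 10:05-10:30, 11:55-16:05.
Beatriz free: 11:00-17:00 (invert busy blocks within the working day).
Aarav free: 09:35-15:15.
Noa free: 09:05-10:05, 11:10-15:35 (invert busy blocks within the working day).
Vanya ∩ Zane: 11:10-14:35, 16:20-17:00.
Vanya ∩ Zane ∩ Hamid: 11:55-14:35.
Vanya ∩ Zane ∩ Hamid ∩ Beatriz: 11:55-14:35.
Vanya ∩ Zane ∩ Hamid ∩ Beatriz ∩ Aarav: 11:55-14:35.
Vanya ∩ Zane ∩ Hamid ∩ Beatriz ∩ Aarav ∩ Noa: 11:55-14:35.
So the common availability across everyone is 11:55-14:35.
The last common window of at least 90 minutes is 11:55-14:35; a 90-minute meeting can start as late as 13:05 and still end by 14:35.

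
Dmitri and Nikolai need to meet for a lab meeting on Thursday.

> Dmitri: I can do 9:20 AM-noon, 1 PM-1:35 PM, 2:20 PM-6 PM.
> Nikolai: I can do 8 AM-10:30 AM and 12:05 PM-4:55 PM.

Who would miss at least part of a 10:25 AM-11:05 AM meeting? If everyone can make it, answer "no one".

Dmitri: free for 10:25-11:05. Nikolai: not fully free for 10:25-11:05.

Nikolai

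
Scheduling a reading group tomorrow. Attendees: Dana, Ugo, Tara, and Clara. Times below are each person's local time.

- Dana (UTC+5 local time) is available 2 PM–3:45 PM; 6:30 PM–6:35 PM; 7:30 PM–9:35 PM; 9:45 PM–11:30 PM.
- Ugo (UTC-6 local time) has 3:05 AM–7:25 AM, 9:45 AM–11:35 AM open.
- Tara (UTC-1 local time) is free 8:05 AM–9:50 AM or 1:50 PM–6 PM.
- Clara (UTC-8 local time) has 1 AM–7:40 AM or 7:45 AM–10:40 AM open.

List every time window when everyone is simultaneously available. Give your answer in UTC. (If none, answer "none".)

09:05-10:45, 15:45-16:35, 16:45-17:35

Dana in UTC: 09:00-10:45, 13:30-13:35, 14:30-16:35, 16:45-18:30 (subtract 5h to convert from UTC+5).
Ugo in UTC: 09:05-13:25, 15:45-17:35 (add 6h to convert from UTC-6).
Tara in UTC: 09:05-10:50, 14:50-19:00 (add 1h to convert from UTC-1).
Clara in UTC: 09:00-15:40, 15:45-18:40 (add 8h to convert from UTC-8).
Dana ∩ Ugo: 09:05-10:45, 15:45-16:35, 16:45-17:35.
Dana ∩ Ugo ∩ Tara: 09:05-10:45, 15:45-16:35, 16:45-17:35.
Dana ∩ Ugo ∩ Tara ∩ Clara: 09:05-10:45, 15:45-16:35, 16:45-17:35.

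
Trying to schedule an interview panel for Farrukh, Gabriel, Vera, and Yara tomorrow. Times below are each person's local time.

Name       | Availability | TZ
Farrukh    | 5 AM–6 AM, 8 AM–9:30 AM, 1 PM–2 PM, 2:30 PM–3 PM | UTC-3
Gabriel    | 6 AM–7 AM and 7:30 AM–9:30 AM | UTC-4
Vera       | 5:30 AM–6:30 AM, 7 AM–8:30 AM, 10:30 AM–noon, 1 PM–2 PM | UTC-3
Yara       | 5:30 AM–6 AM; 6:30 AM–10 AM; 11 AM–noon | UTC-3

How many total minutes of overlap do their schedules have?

Farrukh in UTC: 08:00-09:00, 11:00-12:30, 16:00-17:00, 17:30-18:00 (add 3h to convert from UTC-3).
Gabriel in UTC: 10:00-11:00, 11:30-13:30 (add 4h to convert from UTC-4).
Vera in UTC: 08:30-09:30, 10:00-11:30, 13:30-15:00, 16:00-17:00 (add 3h to convert from UTC-3).
Yara in UTC: 08:30-09:00, 09:30-13:00, 14:00-15:00 (add 3h to convert from UTC-3).
Farrukh ∩ Gabriel: 11:30-12:30.
Farrukh ∩ Gabriel ∩ Vera: ∅.
Farrukh ∩ Gabriel ∩ Vera ∩ Yara: ∅.
There is no time when everyone is free.
There is no common window, so the total is 0 minutes.

0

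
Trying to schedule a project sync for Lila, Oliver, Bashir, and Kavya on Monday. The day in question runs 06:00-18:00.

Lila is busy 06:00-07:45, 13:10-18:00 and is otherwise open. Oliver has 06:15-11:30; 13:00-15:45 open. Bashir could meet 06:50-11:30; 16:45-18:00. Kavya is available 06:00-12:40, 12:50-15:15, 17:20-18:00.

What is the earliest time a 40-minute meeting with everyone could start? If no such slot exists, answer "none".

Lila free: 07:45-13:10 (invert busy blocks within the working day).
Oliver free: 06:15-11:30, 13:00-15:45.
Bashir free: 06:50-11:30, 16:45-18:00.
Kavya free: 06:00-12:40, 12:50-15:15, 17:20-18:00.
Lila ∩ Oliver: 07:45-11:30, 13:00-13:10.
Lila ∩ Oliver ∩ Bashir: 07:45-11:30.
Lila ∩ Oliver ∩ Bashir ∩ Kavya: 07:45-11:30.
The first common window of at least 40 minutes is 07:45-11:30, so the earliest start is 07:45.

07:45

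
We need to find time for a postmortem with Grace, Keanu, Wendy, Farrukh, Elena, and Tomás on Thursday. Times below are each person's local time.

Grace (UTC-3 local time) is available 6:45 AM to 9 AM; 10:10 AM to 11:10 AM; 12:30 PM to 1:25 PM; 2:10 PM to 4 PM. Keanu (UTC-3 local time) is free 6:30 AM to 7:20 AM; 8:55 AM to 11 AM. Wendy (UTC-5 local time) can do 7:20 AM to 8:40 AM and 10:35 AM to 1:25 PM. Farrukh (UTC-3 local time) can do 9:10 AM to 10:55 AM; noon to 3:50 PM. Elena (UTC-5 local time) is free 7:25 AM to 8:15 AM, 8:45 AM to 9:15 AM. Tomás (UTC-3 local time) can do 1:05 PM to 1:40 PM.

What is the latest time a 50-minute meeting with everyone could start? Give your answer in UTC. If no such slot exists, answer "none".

none

Grace in UTC: 09:45-12:00, 13:10-14:10, 15:30-16:25, 17:10-19:00 (add 3h to convert from UTC-3).
Keanu in UTC: 09:30-10:20, 11:55-14:00 (add 3h to convert from UTC-3).
Wendy in UTC: 12:20-13:40, 15:35-18:25 (add 5h to convert from UTC-5).
Farrukh in UTC: 12:10-13:55, 15:00-18:50 (add 3h to convert from UTC-3).
Elena in UTC: 12:25-13:15, 13:45-14:15 (add 5h to convert from UTC-5).
Tomás in UTC: 16:05-16:40 (add 3h to convert from UTC-3).
Grace ∩ Keanu: 09:45-10:20, 11:55-12:00, 13:10-14:00.
Grace ∩ Keanu ∩ Wendy: 13:10-13:40.
Grace ∩ Keanu ∩ Wendy ∩ Farrukh: 13:10-13:40.
Grace ∩ Keanu ∩ Wendy ∩ Farrukh ∩ Elena: 13:10-13:15.
Grace ∩ Keanu ∩ Wendy ∩ Farrukh ∩ Elena ∩ Tomás: ∅.
There is no time when everyone is free.
No common window is at least 50 minutes long.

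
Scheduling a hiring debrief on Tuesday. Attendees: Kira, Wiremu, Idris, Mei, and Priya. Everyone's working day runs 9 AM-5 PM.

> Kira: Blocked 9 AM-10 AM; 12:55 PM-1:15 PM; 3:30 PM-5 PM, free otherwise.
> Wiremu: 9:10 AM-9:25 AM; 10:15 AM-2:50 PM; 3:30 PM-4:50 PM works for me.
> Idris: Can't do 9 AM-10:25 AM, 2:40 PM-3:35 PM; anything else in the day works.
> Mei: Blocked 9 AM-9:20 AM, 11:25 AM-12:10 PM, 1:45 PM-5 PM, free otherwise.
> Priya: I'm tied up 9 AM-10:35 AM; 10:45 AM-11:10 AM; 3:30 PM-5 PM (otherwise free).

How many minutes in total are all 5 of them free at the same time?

Kira free: 10:00-12:55, 13:15-15:30 (invert busy blocks within the working day).
Wiremu free: 09:10-09:25, 10:15-14:50, 15:30-16:50.
Idris free: 10:25-14:40, 15:35-17:00 (invert busy blocks within the working day).
Mei free: 09:20-11:25, 12:10-13:45 (invert busy blocks within the working day).
Priya free: 10:35-10:45, 11:10-15:30 (invert busy blocks within the working day).
Kira ∩ Wiremu: 10:15-12:55, 13:15-14:50.
Kira ∩ Wiremu ∩ Idris: 10:25-12:55, 13:15-14:40.
Kira ∩ Wiremu ∩ Idris ∩ Mei: 10:25-11:25, 12:10-12:55, 13:15-13:45.
Kira ∩ Wiremu ∩ Idris ∩ Mei ∩ Priya: 10:35-10:45, 11:10-11:25, 12:10-12:55, 13:15-13:45.
Summing the common windows: 10 + 15 + 45 + 30 = 100 minutes.

100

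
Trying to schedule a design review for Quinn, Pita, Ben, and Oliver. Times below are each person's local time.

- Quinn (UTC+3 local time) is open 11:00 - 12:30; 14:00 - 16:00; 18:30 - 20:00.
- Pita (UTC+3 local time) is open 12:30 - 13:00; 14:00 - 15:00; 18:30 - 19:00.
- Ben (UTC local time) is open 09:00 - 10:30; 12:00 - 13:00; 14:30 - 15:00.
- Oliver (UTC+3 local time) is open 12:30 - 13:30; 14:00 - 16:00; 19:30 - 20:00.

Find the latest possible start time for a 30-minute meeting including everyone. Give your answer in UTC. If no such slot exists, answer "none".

Quinn in UTC: 08:00-09:30, 11:00-13:00, 15:30-17:00 (subtract 3h to convert from UTC+3).
Pita in UTC: 09:30-10:00, 11:00-12:00, 15:30-16:00 (subtract 3h to convert from UTC+3).
Ben in UTC: 09:00-10:30, 12:00-13:00, 14:30-15:00.
Oliver in UTC: 09:30-10:30, 11:00-13:00, 16:30-17:00 (subtract 3h to convert from UTC+3).
Quinn ∩ Pita: 11:00-12:00, 15:30-16:00.
Quinn ∩ Pita ∩ Ben: ∅.
Quinn ∩ Pita ∩ Ben ∩ Oliver: ∅.
There is no time when everyone is free.
No common window is at least 30 minutes long.

none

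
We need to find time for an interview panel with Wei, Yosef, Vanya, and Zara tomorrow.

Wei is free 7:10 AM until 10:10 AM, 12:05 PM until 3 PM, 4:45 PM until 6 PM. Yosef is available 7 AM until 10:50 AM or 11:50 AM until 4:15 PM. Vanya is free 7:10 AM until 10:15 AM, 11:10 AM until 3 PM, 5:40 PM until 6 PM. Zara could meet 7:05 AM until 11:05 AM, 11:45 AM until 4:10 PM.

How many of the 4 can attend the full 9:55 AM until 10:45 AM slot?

2

Yosef and Zara can make the full 09:55-10:45 slot — that's 2.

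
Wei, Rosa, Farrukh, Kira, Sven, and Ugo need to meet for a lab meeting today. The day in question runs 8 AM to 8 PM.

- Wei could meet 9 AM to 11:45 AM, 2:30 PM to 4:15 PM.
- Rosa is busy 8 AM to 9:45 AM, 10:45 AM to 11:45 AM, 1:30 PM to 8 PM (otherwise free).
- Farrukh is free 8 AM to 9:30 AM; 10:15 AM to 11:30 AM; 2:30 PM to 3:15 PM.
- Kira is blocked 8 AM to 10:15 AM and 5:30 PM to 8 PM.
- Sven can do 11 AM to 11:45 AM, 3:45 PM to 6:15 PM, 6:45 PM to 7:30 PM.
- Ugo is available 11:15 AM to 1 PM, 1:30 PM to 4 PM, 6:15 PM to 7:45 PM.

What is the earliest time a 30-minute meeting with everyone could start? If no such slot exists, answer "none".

Wei free: 09:00-11:45, 14:30-16:15.
Rosa free: 09:45-10:45, 11:45-13:30 (invert busy blocks within the working day).
Farrukh free: 08:00-09:30, 10:15-11:30, 14:30-15:15.
Kira free: 10:15-17:30 (invert busy blocks within the working day).
Sven free: 11:00-11:45, 15:45-18:15, 18:45-19:30.
Ugo free: 11:15-13:00, 13:30-16:00, 18:15-19:45.
Wei ∩ Rosa: 09:45-10:45.
Wei ∩ Rosa ∩ Farrukh: 10:15-10:45.
Wei ∩ Rosa ∩ Farrukh ∩ Kira: 10:15-10:45.
Wei ∩ Rosa ∩ Farrukh ∩ Kira ∩ Sven: ∅.
Wei ∩ Rosa ∩ Farrukh ∩ Kira ∩ Sven ∩ Ugo: ∅.
There is no time when everyone is free.
No common window is at least 30 minutes long.

none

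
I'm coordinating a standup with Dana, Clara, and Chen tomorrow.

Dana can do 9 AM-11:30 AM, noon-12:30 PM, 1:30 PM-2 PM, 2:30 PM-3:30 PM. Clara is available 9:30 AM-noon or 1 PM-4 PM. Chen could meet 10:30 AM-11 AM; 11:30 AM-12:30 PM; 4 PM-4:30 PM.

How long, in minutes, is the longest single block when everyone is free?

30

Dana ∩ Clara: 09:30-11:30, 13:30-14:00, 14:30-15:30.
Dana ∩ Clara ∩ Chen: 10:30-11:00.
So the common availability across everyone is 10:30-11:00.
The longest is 10:30-11:00 at 30 minutes.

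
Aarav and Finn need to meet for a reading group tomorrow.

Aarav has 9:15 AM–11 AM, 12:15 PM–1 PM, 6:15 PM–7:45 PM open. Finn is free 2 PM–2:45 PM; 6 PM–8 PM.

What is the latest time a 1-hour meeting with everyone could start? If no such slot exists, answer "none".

18:45

Aarav ∩ Finn: 18:15-19:45.
The last common window of at least 60 minutes is 18:15-19:45; a 60-minute meeting can start as late as 18:45 and still end by 19:45.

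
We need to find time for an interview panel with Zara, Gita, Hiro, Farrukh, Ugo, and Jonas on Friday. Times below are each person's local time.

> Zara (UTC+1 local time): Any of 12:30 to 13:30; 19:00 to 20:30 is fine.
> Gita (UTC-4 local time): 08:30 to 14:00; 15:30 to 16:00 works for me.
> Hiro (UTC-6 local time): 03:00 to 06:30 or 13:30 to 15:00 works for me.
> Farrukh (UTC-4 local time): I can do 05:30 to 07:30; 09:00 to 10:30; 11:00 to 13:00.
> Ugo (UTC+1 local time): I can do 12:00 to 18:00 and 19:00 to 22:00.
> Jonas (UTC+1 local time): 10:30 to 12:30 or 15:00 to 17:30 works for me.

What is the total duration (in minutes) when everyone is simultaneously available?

Zara in UTC: 11:30-12:30, 18:00-19:30 (subtract 1h to convert from UTC+1).
Gita in UTC: 12:30-18:00, 19:30-20:00 (add 4h to convert from UTC-4).
Hiro in UTC: 09:00-12:30, 19:30-21:00 (add 6h to convert from UTC-6).
Farrukh in UTC: 09:30-11:30, 13:00-14:30, 15:00-17:00 (add 4h to convert from UTC-4).
Ugo in UTC: 11:00-17:00, 18:00-21:00 (subtract 1h to convert from UTC+1).
Jonas in UTC: 09:30-11:30, 14:00-16:30 (subtract 1h to convert from UTC+1).
Zara ∩ Gita: ∅.
Zara ∩ Gita ∩ Hiro: ∅.
Zara ∩ Gita ∩ Hiro ∩ Farrukh: ∅.
Zara ∩ Gita ∩ Hiro ∩ Farrukh ∩ Ugo: ∅.
Zara ∩ Gita ∩ Hiro ∩ Farrukh ∩ Ugo ∩ Jonas: ∅.
There is no time when everyone is free.
There is no common window, so the total is 0 minutes.

0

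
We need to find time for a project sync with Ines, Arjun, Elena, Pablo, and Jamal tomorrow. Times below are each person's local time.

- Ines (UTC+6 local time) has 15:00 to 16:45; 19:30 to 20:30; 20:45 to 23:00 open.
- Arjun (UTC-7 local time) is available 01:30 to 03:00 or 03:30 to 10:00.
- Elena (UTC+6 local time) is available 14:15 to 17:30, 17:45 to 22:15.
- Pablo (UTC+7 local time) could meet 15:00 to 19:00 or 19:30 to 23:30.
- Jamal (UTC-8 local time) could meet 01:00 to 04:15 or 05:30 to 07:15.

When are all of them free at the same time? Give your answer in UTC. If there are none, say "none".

Ines in UTC: 09:00-10:45, 13:30-14:30, 14:45-17:00 (subtract 6h to convert from UTC+6).
Arjun in UTC: 08:30-10:00, 10:30-17:00 (add 7h to convert from UTC-7).
Elena in UTC: 08:15-11:30, 11:45-16:15 (subtract 6h to convert from UTC+6).
Pablo in UTC: 08:00-12:00, 12:30-16:30 (subtract 7h to convert from UTC+7).
Jamal in UTC: 09:00-12:15, 13:30-15:15 (add 8h to convert from UTC-8).
Ines ∩ Arjun: 09:00-10:00, 10:30-10:45, 13:30-14:30, 14:45-17:00.
Ines ∩ Arjun ∩ Elena: 09:00-10:00, 10:30-10:45, 13:30-14:30, 14:45-16:15.
Ines ∩ Arjun ∩ Elena ∩ Pablo: 09:00-10:00, 10:30-10:45, 13:30-14:30, 14:45-16:15.
Ines ∩ Arjun ∩ Elena ∩ Pablo ∩ Jamal: 09:00-10:00, 10:30-10:45, 13:30-14:30, 14:45-15:15.
So the common availability across everyone is 09:00-10:00, 10:30-10:45, 13:30-14:30, 14:45-15:15.

09:00-10:00, 10:30-10:45, 13:30-14:30, 14:45-15:15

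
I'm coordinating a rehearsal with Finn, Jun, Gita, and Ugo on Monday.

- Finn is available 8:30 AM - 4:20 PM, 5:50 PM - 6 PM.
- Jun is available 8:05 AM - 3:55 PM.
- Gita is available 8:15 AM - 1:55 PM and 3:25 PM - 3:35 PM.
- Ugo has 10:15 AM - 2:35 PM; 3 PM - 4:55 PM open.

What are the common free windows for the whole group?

Finn ∩ Jun: 08:30-15:55.
Finn ∩ Jun ∩ Gita: 08:30-13:55, 15:25-15:35.
Finn ∩ Jun ∩ Gita ∩ Ugo: 10:15-13:55, 15:25-15:35.
So the common availability across everyone is 10:15-13:55, 15:25-15:35.

10:15-13:55, 15:25-15:35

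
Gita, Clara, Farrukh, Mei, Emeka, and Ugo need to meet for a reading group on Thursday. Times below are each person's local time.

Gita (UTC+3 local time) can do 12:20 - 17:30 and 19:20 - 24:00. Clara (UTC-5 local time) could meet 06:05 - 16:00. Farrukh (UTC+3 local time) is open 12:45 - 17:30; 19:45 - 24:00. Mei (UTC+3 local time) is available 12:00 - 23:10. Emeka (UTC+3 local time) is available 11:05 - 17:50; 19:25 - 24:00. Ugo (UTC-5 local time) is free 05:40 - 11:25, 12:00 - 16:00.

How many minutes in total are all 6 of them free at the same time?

395

Gita in UTC: 09:20-14:30, 16:20-21:00 (subtract 3h to convert from UTC+3).
Clara in UTC: 11:05-21:00 (add 5h to convert from UTC-5).
Farrukh in UTC: 09:45-14:30, 16:45-21:00 (subtract 3h to convert from UTC+3).
Mei in UTC: 09:00-20:10 (subtract 3h to convert from UTC+3).
Emeka in UTC: 08:05-14:50, 16:25-21:00 (subtract 3h to convert from UTC+3).
Ugo in UTC: 10:40-16:25, 17:00-21:00 (add 5h to convert from UTC-5).
Gita ∩ Clara: 11:05-14:30, 16:20-21:00.
Gita ∩ Clara ∩ Farrukh: 11:05-14:30, 16:45-21:00.
Gita ∩ Clara ∩ Farrukh ∩ Mei: 11:05-14:30, 16:45-20:10.
Gita ∩ Clara ∩ Farrukh ∩ Mei ∩ Emeka: 11:05-14:30, 16:45-20:10.
Gita ∩ Clara ∩ Farrukh ∩ Mei ∩ Emeka ∩ Ugo: 11:05-14:30, 17:00-20:10.
Those are the intersection windows.
Summing the common windows: 205 + 190 = 395 minutes.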